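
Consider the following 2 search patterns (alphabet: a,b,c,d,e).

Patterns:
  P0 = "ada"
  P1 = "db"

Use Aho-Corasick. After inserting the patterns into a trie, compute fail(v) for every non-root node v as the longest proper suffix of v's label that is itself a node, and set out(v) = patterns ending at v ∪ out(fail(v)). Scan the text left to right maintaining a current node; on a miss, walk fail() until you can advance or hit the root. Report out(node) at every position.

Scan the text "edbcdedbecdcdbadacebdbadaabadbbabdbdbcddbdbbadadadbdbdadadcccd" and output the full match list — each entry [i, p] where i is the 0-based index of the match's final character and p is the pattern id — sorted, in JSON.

Build:
Trie (insert patterns):
  n0 'ε': a→1 d→4
  n1 'a': d→2
  n2 'ad': a→3
  n3 'ada': ·  [P0 ends]
  n4 'd': b→5
  n5 'db': ·  [P1 ends]

BFS fail/out derivation:
  n1('a'): parent n0 fail=0; on 'a' 0 → fail=0;  out ∅∪∅=∅
  n4('d'): parent n0 fail=0; on 'd' 0 → fail=0;  out ∅∪∅=∅
  n2('ad'): parent n1 fail=0; on 'd' 0 → fail=4;  out ∅∪∅=∅
  n5('db'): parent n4 fail=0; on 'b' 0 → fail=0;  out {1}∪∅={1}
  n3('ada'): parent n2 fail=4; on 'a' 4→0 → fail=1;  out {0}∪∅={0}

Scan:
[0] read 'e'  n0⇒n0
[1] read 'd'  n0⇒n4
[2] read 'b'  n4⇒n5  → match P1@[1:2]
[3] read 'c'  n5⇒n0 (fail-walked)
[4] read 'd'  n0⇒n4
[5] read 'e'  n4⇒n0 (fail-walked)
[6] read 'd'  n0⇒n4
[7] read 'b'  n4⇒n5  → match P1@[6:7]
[8] read 'e'  n5⇒n0 (fail-walked)
[9] read 'c'  n0⇒n0
[10] read 'd'  n0⇒n4
[11] read 'c'  n4⇒n0 (fail-walked)
[12] read 'd'  n0⇒n4
[13] read 'b'  n4⇒n5  → match P1@[12:13]
[14] read 'a'  n5⇒n1 (fail-walked)
[15] read 'd'  n1⇒n2
[16] read 'a'  n2⇒n3  → match P0@[14:16]
[17] read 'c'  n3⇒n0 (fail-walked)
[18] read 'e'  n0⇒n0
[19] read 'b'  n0⇒n0
[20] read 'd'  n0⇒n4
[21] read 'b'  n4⇒n5  → match P1@[20:21]
[22] read 'a'  n5⇒n1 (fail-walked)
[23] read 'd'  n1⇒n2
[24] read 'a'  n2⇒n3  → match P0@[22:24]
[25] read 'a'  n3⇒n1 (fail-walked)
[26] read 'b'  n1⇒n0 (fail-walked)
[27] read 'a'  n0⇒n1
[28] read 'd'  n1⇒n2
[29] read 'b'  n2⇒n5 (fail-walked)  → match P1@[28:29]
[30] read 'b'  n5⇒n0 (fail-walked)
[31] read 'a'  n0⇒n1
[32] read 'b'  n1⇒n0 (fail-walked)
[33] read 'd'  n0⇒n4
[34] read 'b'  n4⇒n5  → match P1@[33:34]
[35] read 'd'  n5⇒n4 (fail-walked)
[36] read 'b'  n4⇒n5  → match P1@[35:36]
[37] read 'c'  n5⇒n0 (fail-walked)
[38] read 'd'  n0⇒n4
[39] read 'd'  n4⇒n4 (fail-walked)
[40] read 'b'  n4⇒n5  → match P1@[39:40]
[41] read 'd'  n5⇒n4 (fail-walked)
[42] read 'b'  n4⇒n5  → match P1@[41:42]
[43] read 'b'  n5⇒n0 (fail-walked)
[44] read 'a'  n0⇒n1
[45] read 'd'  n1⇒n2
[46] read 'a'  n2⇒n3  → match P0@[44:46]
[47] read 'd'  n3⇒n2 (fail-walked)
[48] read 'a'  n2⇒n3  → match P0@[46:48]
[49] read 'd'  n3⇒n2 (fail-walked)
[50] read 'b'  n2⇒n5 (fail-walked)  → match P1@[49:50]
[51] read 'd'  n5⇒n4 (fail-walked)
[52] read 'b'  n4⇒n5  → match P1@[51:52]
[53] read 'd'  n5⇒n4 (fail-walked)
[54] read 'a'  n4⇒n1 (fail-walked)
[55] read 'd'  n1⇒n2
[56] read 'a'  n2⇒n3  → match P0@[54:56]
[57] read 'd'  n3⇒n2 (fail-walked)
[58] read 'c'  n2⇒n0 (fail-walked)
[59] read 'c'  n0⇒n0
[60] read 'c'  n0⇒n0
[61] read 'd'  n0⇒n4

Matches: [[2,1],[7,1],[13,1],[16,0],[21,1],[24,0],[29,1],[34,1],[36,1],[40,1],[42,1],[46,0],[48,0],[50,1],[52,1],[56,0]]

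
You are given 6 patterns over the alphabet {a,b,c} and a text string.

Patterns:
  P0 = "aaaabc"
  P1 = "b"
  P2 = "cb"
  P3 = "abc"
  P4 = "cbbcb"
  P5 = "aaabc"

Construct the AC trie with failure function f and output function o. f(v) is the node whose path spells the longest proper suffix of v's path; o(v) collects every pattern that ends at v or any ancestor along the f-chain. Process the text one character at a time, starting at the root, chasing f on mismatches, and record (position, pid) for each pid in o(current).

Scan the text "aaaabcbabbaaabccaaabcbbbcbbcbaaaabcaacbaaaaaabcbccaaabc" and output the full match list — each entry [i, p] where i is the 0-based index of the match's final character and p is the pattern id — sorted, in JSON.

Build:
Trie nodes:
  0='ε' goto a→1 b→7 c→8
  1='a' goto a→2 b→10
  2='aa' goto a→3
  3='aaa' goto a→4 b→15
  4='aaaa' goto b→5
  5='aaaab' goto c→6
  6='aaaabc' goto ·  ←P0
  7='b' goto ·  ←P1
  8='c' goto b→9
  9='cb' goto b→12  ←P2
  10='ab' goto c→11
  11='abc' goto ·  ←P3
  12='cbb' goto c→13
  13='cbbc' goto b→14
  14='cbbcb' goto ·  ←P4
  15='aaab' goto c→16
  16='aaabc' goto ·  ←P5

BFS fail/out derivation:
  fail(1) 'a': from fail(0)=0 chase 'a': 0 ⇒ 0;  out=∅∪out(0)=∅
  fail(7) 'b': from fail(0)=0 chase 'b': 0 ⇒ 0;  out={1}∪out(0)={1}
  fail(8) 'c': from fail(0)=0 chase 'c': 0 ⇒ 0;  out=∅∪out(0)=∅
  fail(2) 'aa': from fail(1)=0 chase 'a': 0 ⇒ 1;  out=∅∪out(1)=∅
  fail(9) 'cb': from fail(8)=0 chase 'b': 0 ⇒ 7;  out={2}∪out(7)={1,2}
  fail(10) 'ab': from fail(1)=0 chase 'b': 0 ⇒ 7;  out=∅∪out(7)={1}
  fail(3) 'aaa': from fail(2)=1 chase 'a': 1 ⇒ 2;  out=∅∪out(2)=∅
  fail(11) 'abc': from fail(10)=7 chase 'c': 7→0 ⇒ 8;  out={3}∪out(8)={3}
  fail(12) 'cbb': from fail(9)=7 chase 'b': 7→0 ⇒ 7;  out=∅∪out(7)={1}
  fail(4) 'aaaa': from fail(3)=2 chase 'a': 2 ⇒ 3;  out=∅∪out(3)=∅
  fail(13) 'cbbc': from fail(12)=7 chase 'c': 7→0 ⇒ 8;  out=∅∪out(8)=∅
  fail(15) 'aaab': from fail(3)=2 chase 'b': 2→1 ⇒ 10;  out=∅∪out(10)={1}
  fail(5) 'aaaab': from fail(4)=3 chase 'b': 3 ⇒ 15;  out=∅∪out(15)={1}
  fail(14) 'cbbcb': from fail(13)=8 chase 'b': 8 ⇒ 9;  out={4}∪out(9)={1,2,4}
  fail(16) 'aaabc': from fail(15)=10 chase 'c': 10 ⇒ 11;  out={5}∪out(11)={3,5}
  fail(6) 'aaaabc': from fail(5)=15 chase 'c': 15 ⇒ 16;  out={0}∪out(16)={0,3,5}

Scan:
i=0 'a': node 0→1
i=1 'a': node 1→2
i=2 'a': node 2→3
i=3 'a': node 3→4
i=4 'b': node 4→5  emit P1@[4:4]
i=5 'c': node 5→6  emit P0@[0:5],P3@[3:5],P5@[1:5]
i=6 'b': node 6→9 (fail-walked)  emit P1@[6:6],P2@[5:6]
i=7 'a': node 9→1 (fail-walked)
i=8 'b': node 1→10  emit P1@[8:8]
i=9 'b': node 10→7 (fail-walked)  emit P1@[9:9]
i=10 'a': node 7→1 (fail-walked)
i=11 'a': node 1→2
i=12 'a': node 2→3
i=13 'b': node 3→15  emit P1@[13:13]
i=14 'c': node 15→16  emit P3@[12:14],P5@[10:14]
i=15 'c': node 16→8 (fail-walked)
i=16 'a': node 8→1 (fail-walked)
i=17 'a': node 1→2
i=18 'a': node 2→3
i=19 'b': node 3→15  emit P1@[19:19]
i=20 'c': node 15→16  emit P3@[18:20],P5@[16:20]
i=21 'b': node 16→9 (fail-walked)  emit P1@[21:21],P2@[20:21]
i=22 'b': node 9→12  emit P1@[22:22]
i=23 'b': node 12→7 (fail-walked)  emit P1@[23:23]
i=24 'c': node 7→8 (fail-walked)
i=25 'b': node 8→9  emit P1@[25:25],P2@[24:25]
i=26 'b': node 9→12  emit P1@[26:26]
i=27 'c': node 12→13
i=28 'b': node 13→14  emit P1@[28:28],P2@[27:28],P4@[24:28]
i=29 'a': node 14→1 (fail-walked)
i=30 'a': node 1→2
i=31 'a': node 2→3
i=32 'a': node 3→4
i=33 'b': node 4→5  emit P1@[33:33]
i=34 'c': node 5→6  emit P0@[29:34],P3@[32:34],P5@[30:34]
i=35 'a': node 6→1 (fail-walked)
i=36 'a': node 1→2
i=37 'c': node 2→8 (fail-walked)
i=38 'b': node 8→9  emit P1@[38:38],P2@[37:38]
i=39 'a': node 9→1 (fail-walked)
i=40 'a': node 1→2
i=41 'a': node 2→3
i=42 'a': node 3→4
i=43 'a': node 4→4 (fail-walked)
i=44 'a': node 4→4 (fail-walked)
i=45 'b': node 4→5  emit P1@[45:45]
i=46 'c': node 5→6  emit P0@[41:46],P3@[44:46],P5@[42:46]
i=47 'b': node 6→9 (fail-walked)  emit P1@[47:47],P2@[46:47]
i=48 'c': node 9→8 (fail-walked)
i=49 'c': node 8→8 (fail-walked)
i=50 'a': node 8→1 (fail-walked)
i=51 'a': node 1→2
i=52 'a': node 2→3
i=53 'b': node 3→15  emit P1@[53:53]
i=54 'c': node 15→16  emit P3@[52:54],P5@[50:54]

All matches (sorted): [[4,1],[5,0],[5,3],[5,5],[6,1],[6,2],[8,1],[9,1],[13,1],[14,3],[14,5],[19,1],[20,3],[20,5],[21,1],[21,2],[22,1],[23,1],[25,1],[25,2],[26,1],[28,1],[28,2],[28,4],[33,1],[34,0],[34,3],[34,5],[38,1],[38,2],[45,1],[46,0],[46,3],[46,5],[47,1],[47,2],[53,1],[54,3],[54,5]]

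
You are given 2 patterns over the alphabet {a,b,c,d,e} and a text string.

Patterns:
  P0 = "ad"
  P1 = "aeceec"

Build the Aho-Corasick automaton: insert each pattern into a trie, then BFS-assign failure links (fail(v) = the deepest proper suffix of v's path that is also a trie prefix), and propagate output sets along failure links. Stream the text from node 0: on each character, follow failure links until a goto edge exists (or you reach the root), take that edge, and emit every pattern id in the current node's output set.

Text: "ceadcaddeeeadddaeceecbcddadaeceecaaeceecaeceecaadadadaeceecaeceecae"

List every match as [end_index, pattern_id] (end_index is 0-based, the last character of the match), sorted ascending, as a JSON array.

Build:
Trie nodes:
  0='ε' goto a→1
  1='a' goto d→2 e→3
  2='ad' goto ·  ←P0
  3='ae' goto c→4
  4='aec' goto e→5
  5='aece' goto e→6
  6='aecee' goto c→7
  7='aeceec' goto ·  ←P1

BFS fail/out derivation:
  n1('a'): parent n0 fail=0; on 'a' 0 → fail=0;  out ∅∪∅=∅
  n2('ad'): parent n1 fail=0; on 'd' 0 → fail=0;  out {0}∪∅={0}
  n3('ae'): parent n1 fail=0; on 'e' 0 → fail=0;  out ∅∪∅=∅
  n4('aec'): parent n3 fail=0; on 'c' 0 → fail=0;  out ∅∪∅=∅
  n5('aece'): parent n4 fail=0; on 'e' 0 → fail=0;  out ∅∪∅=∅
  n6('aecee'): parent n5 fail=0; on 'e' 0 → fail=0;  out ∅∪∅=∅
  n7('aeceec'): parent n6 fail=0; on 'c' 0 → fail=0;  out {1}∪∅={1}

Text stream:
[0] read 'c'  n0⇒n0
[1] read 'e'  n0⇒n0
[2] read 'a'  n0⇒n1
[3] read 'd'  n1⇒n2  → match P0@[2:3]
[4] read 'c'  n2⇒n0 (fail-walked)
[5] read 'a'  n0⇒n1
[6] read 'd'  n1⇒n2  → match P0@[5:6]
[7] read 'd'  n2⇒n0 (fail-walked)
[8] read 'e'  n0⇒n0
[9] read 'e'  n0⇒n0
[10] read 'e'  n0⇒n0
[11] read 'a'  n0⇒n1
[12] read 'd'  n1⇒n2  → match P0@[11:12]
[13] read 'd'  n2⇒n0 (fail-walked)
[14] read 'd'  n0⇒n0
[15] read 'a'  n0⇒n1
[16] read 'e'  n1⇒n3
[17] read 'c'  n3⇒n4
[18] read 'e'  n4⇒n5
[19] read 'e'  n5⇒n6
[20] read 'c'  n6⇒n7  → match P1@[15:20]
[21] read 'b'  n7⇒n0 (fail-walked)
[22] read 'c'  n0⇒n0
[23] read 'd'  n0⇒n0
[24] read 'd'  n0⇒n0
[25] read 'a'  n0⇒n1
[26] read 'd'  n1⇒n2  → match P0@[25:26]
[27] read 'a'  n2⇒n1 (fail-walked)
[28] read 'e'  n1⇒n3
[29] read 'c'  n3⇒n4
[30] read 'e'  n4⇒n5
[31] read 'e'  n5⇒n6
[32] read 'c'  n6⇒n7  → match P1@[27:32]
[33] read 'a'  n7⇒n1 (fail-walked)
[34] read 'a'  n1⇒n1 (fail-walked)
[35] read 'e'  n1⇒n3
[36] read 'c'  n3⇒n4
[37] read 'e'  n4⇒n5
[38] read 'e'  n5⇒n6
[39] read 'c'  n6⇒n7  → match P1@[34:39]
[40] read 'a'  n7⇒n1 (fail-walked)
[41] read 'e'  n1⇒n3
[42] read 'c'  n3⇒n4
[43] read 'e'  n4⇒n5
[44] read 'e'  n5⇒n6
[45] read 'c'  n6⇒n7  → match P1@[40:45]
[46] read 'a'  n7⇒n1 (fail-walked)
[47] read 'a'  n1⇒n1 (fail-walked)
[48] read 'd'  n1⇒n2  → match P0@[47:48]
[49] read 'a'  n2⇒n1 (fail-walked)
[50] read 'd'  n1⇒n2  → match P0@[49:50]
[51] read 'a'  n2⇒n1 (fail-walked)
[52] read 'd'  n1⇒n2  → match P0@[51:52]
[53] read 'a'  n2⇒n1 (fail-walked)
[54] read 'e'  n1⇒n3
[55] read 'c'  n3⇒n4
[56] read 'e'  n4⇒n5
[57] read 'e'  n5⇒n6
[58] read 'c'  n6⇒n7  → match P1@[53:58]
[59] read 'a'  n7⇒n1 (fail-walked)
[60] read 'e'  n1⇒n3
[61] read 'c'  n3⇒n4
[62] read 'e'  n4⇒n5
[63] read 'e'  n5⇒n6
[64] read 'c'  n6⇒n7  → match P1@[59:64]
[65] read 'a'  n7⇒n1 (fail-walked)
[66] read 'e'  n1⇒n3

All matches (sorted): [[3,0],[6,0],[12,0],[20,1],[26,0],[32,1],[39,1],[45,1],[48,0],[50,0],[52,0],[58,1],[64,1]]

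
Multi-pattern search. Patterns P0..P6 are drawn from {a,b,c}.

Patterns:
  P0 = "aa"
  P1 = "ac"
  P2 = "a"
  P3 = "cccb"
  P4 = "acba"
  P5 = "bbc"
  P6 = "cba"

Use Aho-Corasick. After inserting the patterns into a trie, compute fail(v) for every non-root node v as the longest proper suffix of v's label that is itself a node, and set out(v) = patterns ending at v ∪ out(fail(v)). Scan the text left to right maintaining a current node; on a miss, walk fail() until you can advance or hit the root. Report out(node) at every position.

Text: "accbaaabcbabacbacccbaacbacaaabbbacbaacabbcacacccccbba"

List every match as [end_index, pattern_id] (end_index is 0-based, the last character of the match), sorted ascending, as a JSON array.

Build automaton:
Trie (insert patterns):
  n0 'ε': a→1 b→10 c→4
  n1 'a': a→2 c→3  ←P2
  n2 'aa': ·  ←P0
  n3 'ac': b→8  ←P1
  n4 'c': b→13 c→5
  n5 'cc': c→6
  n6 'ccc': b→7
  n7 'cccb': ·  ←P3
  n8 'acb': a→9
  n9 'acba': ·  ←P4
  n10 'b': b→11
  n11 'bb': c→12
  n12 'bbc': ·  ←P5
  n13 'cb': a→14
  n14 'cba': ·  ←P6

BFS fail/out derivation:
  n1('a'): parent n0 fail=0; on 'a' 0 → fail=0;  out {2}∪∅={2}
  n4('c'): parent n0 fail=0; on 'c' 0 → fail=0;  out ∅∪∅=∅
  n10('b'): parent n0 fail=0; on 'b' 0 → fail=0;  out ∅∪∅=∅
  n2('aa'): parent n1 fail=0; on 'a' 0 → fail=1;  out {0}∪{2}={0,2}
  n3('ac'): parent n1 fail=0; on 'c' 0 → fail=4;  out {1}∪∅={1}
  n5('cc'): parent n4 fail=0; on 'c' 0 → fail=4;  out ∅∪∅=∅
  n11('bb'): parent n10 fail=0; on 'b' 0 → fail=10;  out ∅∪∅=∅
  n13('cb'): parent n4 fail=0; on 'b' 0 → fail=10;  out ∅∪∅=∅
  n6('ccc'): parent n5 fail=4; on 'c' 4 → fail=5;  out ∅∪∅=∅
  n8('acb'): parent n3 fail=4; on 'b' 4 → fail=13;  out ∅∪∅=∅
  n12('bbc'): parent n11 fail=10; on 'c' 10→0 → fail=4;  out {5}∪∅={5}
  n14('cba'): parent n13 fail=10; on 'a' 10→0 → fail=1;  out {6}∪{2}={2,6}
  n7('cccb'): parent n6 fail=5; on 'b' 5→4 → fail=13;  out {3}∪∅={3}
  n9('acba'): parent n8 fail=13; on 'a' 13 → fail=14;  out {4}∪{2,6}={2,4,6}

Run:
pos 0 'a': at 1  emit P2@[0:0]
pos 1 'c': at 3  emit P1@[0:1]
pos 2 'c': at 5 (via fail)
pos 3 'b': at 13 (via fail)
pos 4 'a': at 14  emit P2@[4:4],P6@[2:4]
pos 5 'a': at 2 (via fail)  emit P0@[4:5],P2@[5:5]
pos 6 'a': at 2 (via fail)  emit P0@[5:6],P2@[6:6]
pos 7 'b': at 10 (via fail)
pos 8 'c': at 4 (via fail)
pos 9 'b': at 13
pos 10 'a': at 14  emit P2@[10:10],P6@[8:10]
pos 11 'b': at 10 (via fail)
pos 12 'a': at 1 (via fail)  emit P2@[12:12]
pos 13 'c': at 3  emit P1@[12:13]
pos 14 'b': at 8
pos 15 'a': at 9  emit P2@[15:15],P4@[12:15],P6@[13:15]
pos 16 'c': at 3 (via fail)  emit P1@[15:16]
pos 17 'c': at 5 (via fail)
pos 18 'c': at 6
pos 19 'b': at 7  emit P3@[16:19]
pos 20 'a': at 14 (via fail)  emit P2@[20:20],P6@[18:20]
pos 21 'a': at 2 (via fail)  emit P0@[20:21],P2@[21:21]
pos 22 'c': at 3 (via fail)  emit P1@[21:22]
pos 23 'b': at 8
pos 24 'a': at 9  emit P2@[24:24],P4@[21:24],P6@[22:24]
pos 25 'c': at 3 (via fail)  emit P1@[24:25]
pos 26 'a': at 1 (via fail)  emit P2@[26:26]
pos 27 'a': at 2  emit P0@[26:27],P2@[27:27]
pos 28 'a': at 2 (via fail)  emit P0@[27:28],P2@[28:28]
pos 29 'b': at 10 (via fail)
pos 30 'b': at 11
pos 31 'b': at 11 (via fail)
pos 32 'a': at 1 (via fail)  emit P2@[32:32]
pos 33 'c': at 3  emit P1@[32:33]
pos 34 'b': at 8
pos 35 'a': at 9  emit P2@[35:35],P4@[32:35],P6@[33:35]
pos 36 'a': at 2 (via fail)  emit P0@[35:36],P2@[36:36]
pos 37 'c': at 3 (via fail)  emit P1@[36:37]
pos 38 'a': at 1 (via fail)  emit P2@[38:38]
pos 39 'b': at 10 (via fail)
pos 40 'b': at 11
pos 41 'c': at 12  emit P5@[39:41]
pos 42 'a': at 1 (via fail)  emit P2@[42:42]
pos 43 'c': at 3  emit P1@[42:43]
pos 44 'a': at 1 (via fail)  emit P2@[44:44]
pos 45 'c': at 3  emit P1@[44:45]
pos 46 'c': at 5 (via fail)
pos 47 'c': at 6
pos 48 'c': at 6 (via fail)
pos 49 'c': at 6 (via fail)
pos 50 'b': at 7  emit P3@[47:50]
pos 51 'b': at 11 (via fail)
pos 52 'a': at 1 (via fail)  emit P2@[52:52]

Matches: [[0,2],[1,1],[4,2],[4,6],[5,0],[5,2],[6,0],[6,2],[10,2],[10,6],[12,2],[13,1],[15,2],[15,4],[15,6],[16,1],[19,3],[20,2],[20,6],[21,0],[21,2],[22,1],[24,2],[24,4],[24,6],[25,1],[26,2],[27,0],[27,2],[28,0],[28,2],[32,2],[33,1],[35,2],[35,4],[35,6],[36,0],[36,2],[37,1],[38,2],[41,5],[42,2],[43,1],[44,2],[45,1],[50,3],[52,2]]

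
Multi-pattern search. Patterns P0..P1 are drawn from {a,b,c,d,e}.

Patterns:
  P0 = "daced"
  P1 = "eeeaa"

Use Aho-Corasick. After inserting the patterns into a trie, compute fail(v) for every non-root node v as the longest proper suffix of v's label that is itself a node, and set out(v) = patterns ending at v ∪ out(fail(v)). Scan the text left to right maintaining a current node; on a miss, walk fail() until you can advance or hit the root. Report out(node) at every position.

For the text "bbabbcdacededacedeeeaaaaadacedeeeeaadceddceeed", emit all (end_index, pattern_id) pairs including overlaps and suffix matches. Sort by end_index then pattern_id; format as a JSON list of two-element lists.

Build automaton:
Trie nodes:
  n0 'ε': d→1 e→6
  n1 'd': a→2
  n2 'da': c→3
  n3 'dac': e→4
  n4 'dace': d→5
  n5 'daced': ·  ←P0
  n6 'e': e→7
  n7 'ee': e→8
  n8 'eee': a→9
  n9 'eeea': a→10
  n10 'eeeaa': ·  ←P1

Failure links (BFS by depth):
  fail(1) 'd': from fail(0)=0 chase 'd': 0 ⇒ 0;  out=∅∪out(0)=∅
  fail(6) 'e': from fail(0)=0 chase 'e': 0 ⇒ 0;  out=∅∪out(0)=∅
  fail(2) 'da': from fail(1)=0 chase 'a': 0 ⇒ 0;  out=∅∪out(0)=∅
  fail(7) 'ee': from fail(6)=0 chase 'e': 0 ⇒ 6;  out=∅∪out(6)=∅
  fail(3) 'dac': from fail(2)=0 chase 'c': 0 ⇒ 0;  out=∅∪out(0)=∅
  fail(8) 'eee': from fail(7)=6 chase 'e': 6 ⇒ 7;  out=∅∪out(7)=∅
  fail(4) 'dace': from fail(3)=0 chase 'e': 0 ⇒ 6;  out=∅∪out(6)=∅
  fail(9) 'eeea': from fail(8)=7 chase 'a': 7→6→0 ⇒ 0;  out=∅∪out(0)=∅
  fail(5) 'daced': from fail(4)=6 chase 'd': 6→0 ⇒ 1;  out={0}∪out(1)={0}
  fail(10) 'eeeaa': from fail(9)=0 chase 'a': 0 ⇒ 0;  out={1}∪out(0)={1}

Scan:
[0] read 'b'  n0⇒n0
[1] read 'b'  n0⇒n0
[2] read 'a'  n0⇒n0
[3] read 'b'  n0⇒n0
[4] read 'b'  n0⇒n0
[5] read 'c'  n0⇒n0
[6] read 'd'  n0⇒n1
[7] read 'a'  n1⇒n2
[8] read 'c'  n2⇒n3
[9] read 'e'  n3⇒n4
[10] read 'd'  n4⇒n5  ** P0@[6:10]
[11] read 'e'  n5⇒n6 (via fail)
[12] read 'd'  n6⇒n1 (via fail)
[13] read 'a'  n1⇒n2
[14] read 'c'  n2⇒n3
[15] read 'e'  n3⇒n4
[16] read 'd'  n4⇒n5  ** P0@[12:16]
[17] read 'e'  n5⇒n6 (via fail)
[18] read 'e'  n6⇒n7
[19] read 'e'  n7⇒n8
[20] read 'a'  n8⇒n9
[21] read 'a'  n9⇒n10  ** P1@[17:21]
[22] read 'a'  n10⇒n0 (via fail)
[23] read 'a'  n0⇒n0
[24] read 'a'  n0⇒n0
[25] read 'd'  n0⇒n1
[26] read 'a'  n1⇒n2
[27] read 'c'  n2⇒n3
[28] read 'e'  n3⇒n4
[29] read 'd'  n4⇒n5  ** P0@[25:29]
[30] read 'e'  n5⇒n6 (via fail)
[31] read 'e'  n6⇒n7
[32] read 'e'  n7⇒n8
[33] read 'e'  n8⇒n8 (via fail)
[34] read 'a'  n8⇒n9
[35] read 'a'  n9⇒n10  ** P1@[31:35]
[36] read 'd'  n10⇒n1 (via fail)
[37] read 'c'  n1⇒n0 (via fail)
[38] read 'e'  n0⇒n6
[39] read 'd'  n6⇒n1 (via fail)
[40] read 'd'  n1⇒n1 (via fail)
[41] read 'c'  n1⇒n0 (via fail)
[42] read 'e'  n0⇒n6
[43] read 'e'  n6⇒n7
[44] read 'e'  n7⇒n8
[45] read 'd'  n8⇒n1 (via fail)

All matches (sorted): [[10,0],[16,0],[21,1],[29,0],[35,1]]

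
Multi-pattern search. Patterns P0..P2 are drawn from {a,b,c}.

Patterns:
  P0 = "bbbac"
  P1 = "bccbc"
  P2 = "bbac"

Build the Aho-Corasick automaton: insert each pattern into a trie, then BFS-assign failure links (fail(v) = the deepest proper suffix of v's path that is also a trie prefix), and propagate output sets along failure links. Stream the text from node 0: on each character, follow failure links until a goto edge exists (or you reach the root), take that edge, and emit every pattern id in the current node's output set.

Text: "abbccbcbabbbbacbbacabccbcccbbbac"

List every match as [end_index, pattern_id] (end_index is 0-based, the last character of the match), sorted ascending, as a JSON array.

Build automaton:
Trie (insert patterns):
  0='ε' goto b→1
  1='b' goto b→2 c→6
  2='bb' goto a→10 b→3
  3='bbb' goto a→4
  4='bbba' goto c→5
  5='bbbac' goto ·  [P0 ends]
  6='bc' goto c→7
  7='bcc' goto b→8
  8='bccb' goto c→9
  9='bccbc' goto ·  [P1 ends]
  10='bba' goto c→11
  11='bbac' goto ·  [P2 ends]

Failure links (BFS by depth):
  n1('b'): parent n0 fail=0; on 'b' 0 → fail=0;  out ∅∪∅=∅
  n2('bb'): parent n1 fail=0; on 'b' 0 → fail=1;  out ∅∪∅=∅
  n6('bc'): parent n1 fail=0; on 'c' 0 → fail=0;  out ∅∪∅=∅
  n3('bbb'): parent n2 fail=1; on 'b' 1 → fail=2;  out ∅∪∅=∅
  n7('bcc'): parent n6 fail=0; on 'c' 0 → fail=0;  out ∅∪∅=∅
  n10('bba'): parent n2 fail=1; on 'a' 1→0 → fail=0;  out ∅∪∅=∅
  n4('bbba'): parent n3 fail=2; on 'a' 2 → fail=10;  out ∅∪∅=∅
  n8('bccb'): parent n7 fail=0; on 'b' 0 → fail=1;  out ∅∪∅=∅
  n11('bbac'): parent n10 fail=0; on 'c' 0 → fail=0;  out {2}∪∅={2}
  n5('bbbac'): parent n4 fail=10; on 'c' 10 → fail=11;  out {0}∪{2}={0,2}
  n9('bccbc'): parent n8 fail=1; on 'c' 1 → fail=6;  out {1}∪∅={1}

Run:
pos 0 'a': at 0
pos 1 'b': at 1
pos 2 'b': at 2
pos 3 'c': at 6 ·f
pos 4 'c': at 7
pos 5 'b': at 8
pos 6 'c': at 9  emit P1@[2:6]
pos 7 'b': at 1 ·f
pos 8 'a': at 0 ·f
pos 9 'b': at 1
pos 10 'b': at 2
pos 11 'b': at 3
pos 12 'b': at 3 ·f
pos 13 'a': at 4
pos 14 'c': at 5  emit P0@[10:14],P2@[11:14]
pos 15 'b': at 1 ·f
pos 16 'b': at 2
pos 17 'a': at 10
pos 18 'c': at 11  emit P2@[15:18]
pos 19 'a': at 0 ·f
pos 20 'b': at 1
pos 21 'c': at 6
pos 22 'c': at 7
pos 23 'b': at 8
pos 24 'c': at 9  emit P1@[20:24]
pos 25 'c': at 7 ·f
pos 26 'c': at 0 ·f
pos 27 'b': at 1
pos 28 'b': at 2
pos 29 'b': at 3
pos 30 'a': at 4
pos 31 'c': at 5  emit P0@[27:31],P2@[28:31]

All matches (sorted): [[6,1],[14,0],[14,2],[18,2],[24,1],[31,0],[31,2]]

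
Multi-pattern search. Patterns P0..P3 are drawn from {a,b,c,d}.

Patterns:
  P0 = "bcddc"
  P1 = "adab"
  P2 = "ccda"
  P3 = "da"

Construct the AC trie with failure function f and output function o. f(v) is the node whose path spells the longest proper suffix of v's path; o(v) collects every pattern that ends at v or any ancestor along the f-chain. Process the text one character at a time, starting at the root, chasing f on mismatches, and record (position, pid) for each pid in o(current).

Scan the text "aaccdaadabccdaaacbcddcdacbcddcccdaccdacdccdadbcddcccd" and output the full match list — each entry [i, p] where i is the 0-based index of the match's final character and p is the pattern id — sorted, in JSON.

Construct AC machine:
Trie nodes:
  n0 'ε': a→6 b→1 c→10 d→14
  n1 'b': c→2
  n2 'bc': d→3
  n3 'bcd': d→4
  n4 'bcdd': c→5
  n5 'bcddc': ·  ←P0
  n6 'a': d→7
  n7 'ad': a→8
  n8 'ada': b→9
  n9 'adab': ·  ←P1
  n10 'c': c→11
  n11 'cc': d→12
  n12 'ccd': a→13
  n13 'ccda': ·  ←P2
  n14 'd': a→15
  n15 'da': ·  ←P3

Failure links (BFS by depth):
  n1('b'): parent n0 fail=0; on 'b' 0 → fail=0;  out ∅∪∅=∅
  n6('a'): parent n0 fail=0; on 'a' 0 → fail=0;  out ∅∪∅=∅
  n10('c'): parent n0 fail=0; on 'c' 0 → fail=0;  out ∅∪∅=∅
  n14('d'): parent n0 fail=0; on 'd' 0 → fail=0;  out ∅∪∅=∅
  n2('bc'): parent n1 fail=0; on 'c' 0 → fail=10;  out ∅∪∅=∅
  n7('ad'): parent n6 fail=0; on 'd' 0 → fail=14;  out ∅∪∅=∅
  n11('cc'): parent n10 fail=0; on 'c' 0 → fail=10;  out ∅∪∅=∅
  n15('da'): parent n14 fail=0; on 'a' 0 → fail=6;  out {3}∪∅={3}
  n3('bcd'): parent n2 fail=10; on 'd' 10→0 → fail=14;  out ∅∪∅=∅
  n8('ada'): parent n7 fail=14; on 'a' 14 → fail=15;  out ∅∪{3}={3}
  n12('ccd'): parent n11 fail=10; on 'd' 10→0 → fail=14;  out ∅∪∅=∅
  n4('bcdd'): parent n3 fail=14; on 'd' 14→0 → fail=14;  out ∅∪∅=∅
  n9('adab'): parent n8 fail=15; on 'b' 15→6→0 → fail=1;  out {1}∪∅={1}
  n13('ccda'): parent n12 fail=14; on 'a' 14 → fail=15;  out {2}∪{3}={2,3}
  n5('bcddc'): parent n4 fail=14; on 'c' 14→0 → fail=10;  out {0}∪∅={0}

Text stream:
i=0 'a': node 0→6
i=1 'a': node 6→6 (via fail)
i=2 'c': node 6→10 (via fail)
i=3 'c': node 10→11
i=4 'd': node 11→12
i=5 'a': node 12→13  → match P2@[2:5],P3@[4:5]
i=6 'a': node 13→6 (via fail)
i=7 'd': node 6→7
i=8 'a': node 7→8  → match P3@[7:8]
i=9 'b': node 8→9  → match P1@[6:9]
i=10 'c': node 9→2 (via fail)
i=11 'c': node 2→11 (via fail)
i=12 'd': node 11→12
i=13 'a': node 12→13  → match P2@[10:13],P3@[12:13]
i=14 'a': node 13→6 (via fail)
i=15 'a': node 6→6 (via fail)
i=16 'c': node 6→10 (via fail)
i=17 'b': node 10→1 (via fail)
i=18 'c': node 1→2
i=19 'd': node 2→3
i=20 'd': node 3→4
i=21 'c': node 4→5  → match P0@[17:21]
i=22 'd': node 5→14 (via fail)
i=23 'a': node 14→15  → match P3@[22:23]
i=24 'c': node 15→10 (via fail)
i=25 'b': node 10→1 (via fail)
i=26 'c': node 1→2
i=27 'd': node 2→3
i=28 'd': node 3→4
i=29 'c': node 4→5  → match P0@[25:29]
i=30 'c': node 5→11 (via fail)
i=31 'c': node 11→11 (via fail)
i=32 'd': node 11→12
i=33 'a': node 12→13  → match P2@[30:33],P3@[32:33]
i=34 'c': node 13→10 (via fail)
i=35 'c': node 10→11
i=36 'd': node 11→12
i=37 'a': node 12→13  → match P2@[34:37],P3@[36:37]
i=38 'c': node 13→10 (via fail)
i=39 'd': node 10→14 (via fail)
i=40 'c': node 14→10 (via fail)
i=41 'c': node 10→11
i=42 'd': node 11→12
i=43 'a': node 12→13  → match P2@[40:43],P3@[42:43]
i=44 'd': node 13→7 (via fail)
i=45 'b': node 7→1 (via fail)
i=46 'c': node 1→2
i=47 'd': node 2→3
i=48 'd': node 3→4
i=49 'c': node 4→5  → match P0@[45:49]
i=50 'c': node 5→11 (via fail)
i=51 'c': node 11→11 (via fail)
i=52 'd': node 11→12

Result: [[5,2],[5,3],[8,3],[9,1],[13,2],[13,3],[21,0],[23,3],[29,0],[33,2],[33,3],[37,2],[37,3],[43,2],[43,3],[49,0]]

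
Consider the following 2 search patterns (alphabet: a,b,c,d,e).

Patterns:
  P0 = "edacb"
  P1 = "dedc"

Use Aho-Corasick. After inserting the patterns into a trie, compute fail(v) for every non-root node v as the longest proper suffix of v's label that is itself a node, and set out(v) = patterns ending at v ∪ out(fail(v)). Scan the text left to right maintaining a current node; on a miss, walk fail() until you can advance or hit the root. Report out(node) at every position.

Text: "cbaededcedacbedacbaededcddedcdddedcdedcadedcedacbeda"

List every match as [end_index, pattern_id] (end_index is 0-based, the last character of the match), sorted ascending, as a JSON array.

Construct AC machine:
Trie nodes:
  n0 'ε': d→6 e→1
  n1 'e': d→2
  n2 'ed': a→3
  n3 'eda': c→4
  n4 'edac': b→5
  n5 'edacb': ·  ←P0
  n6 'd': e→7
  n7 'de': d→8
  n8 'ded': c→9
  n9 'dedc': ·  ←P1

BFS fail/out derivation:
  n1('e'): parent n0 fail=0; on 'e' 0 → fail=0;  out ∅∪∅=∅
  n6('d'): parent n0 fail=0; on 'd' 0 → fail=0;  out ∅∪∅=∅
  n2('ed'): parent n1 fail=0; on 'd' 0 → fail=6;  out ∅∪∅=∅
  n7('de'): parent n6 fail=0; on 'e' 0 → fail=1;  out ∅∪∅=∅
  n3('eda'): parent n2 fail=6; on 'a' 6→0 → fail=0;  out ∅∪∅=∅
  n8('ded'): parent n7 fail=1; on 'd' 1 → fail=2;  out ∅∪∅=∅
  n4('edac'): parent n3 fail=0; on 'c' 0 → fail=0;  out ∅∪∅=∅
  n9('dedc'): parent n8 fail=2; on 'c' 2→6→0 → fail=0;  out {1}∪∅={1}
  n5('edacb'): parent n4 fail=0; on 'b' 0 → fail=0;  out {0}∪∅={0}

Run:
[0] read 'c'  n0⇒n0
[1] read 'b'  n0⇒n0
[2] read 'a'  n0⇒n0
[3] read 'e'  n0⇒n1
[4] read 'd'  n1⇒n2
[5] read 'e'  n2⇒n7 ·f
[6] read 'd'  n7⇒n8
[7] read 'c'  n8⇒n9  emit P1@[4:7]
[8] read 'e'  n9⇒n1 ·f
[9] read 'd'  n1⇒n2
[10] read 'a'  n2⇒n3
[11] read 'c'  n3⇒n4
[12] read 'b'  n4⇒n5  emit P0@[8:12]
[13] read 'e'  n5⇒n1 ·f
[14] read 'd'  n1⇒n2
[15] read 'a'  n2⇒n3
[16] read 'c'  n3⇒n4
[17] read 'b'  n4⇒n5  emit P0@[13:17]
[18] read 'a'  n5⇒n0 ·f
[19] read 'e'  n0⇒n1
[20] read 'd'  n1⇒n2
[21] read 'e'  n2⇒n7 ·f
[22] read 'd'  n7⇒n8
[23] read 'c'  n8⇒n9  emit P1@[20:23]
[24] read 'd'  n9⇒n6 ·f
[25] read 'd'  n6⇒n6 ·f
[26] read 'e'  n6⇒n7
[27] read 'd'  n7⇒n8
[28] read 'c'  n8⇒n9  emit P1@[25:28]
[29] read 'd'  n9⇒n6 ·f
[30] read 'd'  n6⇒n6 ·f
[31] read 'd'  n6⇒n6 ·f
[32] read 'e'  n6⇒n7
[33] read 'd'  n7⇒n8
[34] read 'c'  n8⇒n9  emit P1@[31:34]
[35] read 'd'  n9⇒n6 ·f
[36] read 'e'  n6⇒n7
[37] read 'd'  n7⇒n8
[38] read 'c'  n8⇒n9  emit P1@[35:38]
[39] read 'a'  n9⇒n0 ·f
[40] read 'd'  n0⇒n6
[41] read 'e'  n6⇒n7
[42] read 'd'  n7⇒n8
[43] read 'c'  n8⇒n9  emit P1@[40:43]
[44] read 'e'  n9⇒n1 ·f
[45] read 'd'  n1⇒n2
[46] read 'a'  n2⇒n3
[47] read 'c'  n3⇒n4
[48] read 'b'  n4⇒n5  emit P0@[44:48]
[49] read 'e'  n5⇒n1 ·f
[50] read 'd'  n1⇒n2
[51] read 'a'  n2⇒n3

Result: [[7,1],[12,0],[17,0],[23,1],[28,1],[34,1],[38,1],[43,1],[48,0]]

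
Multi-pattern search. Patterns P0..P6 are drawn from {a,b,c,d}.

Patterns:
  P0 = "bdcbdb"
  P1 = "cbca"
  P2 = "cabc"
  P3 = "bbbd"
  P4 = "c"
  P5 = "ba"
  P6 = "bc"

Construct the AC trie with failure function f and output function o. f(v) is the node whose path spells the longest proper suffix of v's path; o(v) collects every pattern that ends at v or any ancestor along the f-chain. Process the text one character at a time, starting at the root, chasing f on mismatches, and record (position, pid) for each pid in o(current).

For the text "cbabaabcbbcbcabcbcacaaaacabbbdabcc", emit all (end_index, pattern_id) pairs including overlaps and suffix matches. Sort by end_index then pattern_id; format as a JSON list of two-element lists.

Build automaton:
Trie nodes:
  n0 'ε': b→1 c→7
  n1 'b': a→17 b→14 c→18 d→2
  n2 'bd': c→3
  n3 'bdc': b→4
  n4 'bdcb': d→5
  n5 'bdcbd': b→6
  n6 'bdcbdb': ·  [P0 ends]
  n7 'c': a→11 b→8  [P4 ends]
  n8 'cb': c→9
  n9 'cbc': a→10
  n10 'cbca': ·  [P1 ends]
  n11 'ca': b→12
  n12 'cab': c→13
  n13 'cabc': ·  [P2 ends]
  n14 'bb': b→15
  n15 'bbb': d→16
  n16 'bbbd': ·  [P3 ends]
  n17 'ba': ·  [P5 ends]
  n18 'bc': ·  [P6 ends]

BFS fail/out derivation:
  fail(1) 'b': from fail(0)=0 chase 'b': 0 ⇒ 0;  out=∅∪out(0)=∅
  fail(7) 'c': from fail(0)=0 chase 'c': 0 ⇒ 0;  out={4}∪out(0)={4}
  fail(2) 'bd': from fail(1)=0 chase 'd': 0 ⇒ 0;  out=∅∪out(0)=∅
  fail(8) 'cb': from fail(7)=0 chase 'b': 0 ⇒ 1;  out=∅∪out(1)=∅
  fail(11) 'ca': from fail(7)=0 chase 'a': 0 ⇒ 0;  out=∅∪out(0)=∅
  fail(14) 'bb': from fail(1)=0 chase 'b': 0 ⇒ 1;  out=∅∪out(1)=∅
  fail(17) 'ba': from fail(1)=0 chase 'a': 0 ⇒ 0;  out={5}∪out(0)={5}
  fail(18) 'bc': from fail(1)=0 chase 'c': 0 ⇒ 7;  out={6}∪out(7)={4,6}
  fail(3) 'bdc': from fail(2)=0 chase 'c': 0 ⇒ 7;  out=∅∪out(7)={4}
  fail(9) 'cbc': from fail(8)=1 chase 'c': 1 ⇒ 18;  out=∅∪out(18)={4,6}
  fail(12) 'cab': from fail(11)=0 chase 'b': 0 ⇒ 1;  out=∅∪out(1)=∅
  fail(15) 'bbb': from fail(14)=1 chase 'b': 1 ⇒ 14;  out=∅∪out(14)=∅
  fail(4) 'bdcb': from fail(3)=7 chase 'b': 7 ⇒ 8;  out=∅∪out(8)=∅
  fail(10) 'cbca': from fail(9)=18 chase 'a': 18→7 ⇒ 11;  out={1}∪out(11)={1}
  fail(13) 'cabc': from fail(12)=1 chase 'c': 1 ⇒ 18;  out={2}∪out(18)={2,4,6}
  fail(16) 'bbbd': from fail(15)=14 chase 'd': 14→1 ⇒ 2;  out={3}∪out(2)={3}
  fail(5) 'bdcbd': from fail(4)=8 chase 'd': 8→1 ⇒ 2;  out=∅∪out(2)=∅
  fail(6) 'bdcbdb': from fail(5)=2 chase 'b': 2→0 ⇒ 1;  out={0}∪out(1)={0}

Run:
[0] read 'c'  n0⇒n7  ** P4@[0:0]
[1] read 'b'  n7⇒n8
[2] read 'a'  n8⇒n17 (via fail)  ** P5@[1:2]
[3] read 'b'  n17⇒n1 (via fail)
[4] read 'a'  n1⇒n17  ** P5@[3:4]
[5] read 'a'  n17⇒n0 (via fail)
[6] read 'b'  n0⇒n1
[7] read 'c'  n1⇒n18  ** P4@[7:7],P6@[6:7]
[8] read 'b'  n18⇒n8 (via fail)
[9] read 'b'  n8⇒n14 (via fail)
[10] read 'c'  n14⇒n18 (via fail)  ** P4@[10:10],P6@[9:10]
[11] read 'b'  n18⇒n8 (via fail)
[12] read 'c'  n8⇒n9  ** P4@[12:12],P6@[11:12]
[13] read 'a'  n9⇒n10  ** P1@[10:13]
[14] read 'b'  n10⇒n12 (via fail)
[15] read 'c'  n12⇒n13  ** P2@[12:15],P4@[15:15],P6@[14:15]
[16] read 'b'  n13⇒n8 (via fail)
[17] read 'c'  n8⇒n9  ** P4@[17:17],P6@[16:17]
[18] read 'a'  n9⇒n10  ** P1@[15:18]
[19] read 'c'  n10⇒n7 (via fail)  ** P4@[19:19]
[20] read 'a'  n7⇒n11
[21] read 'a'  n11⇒n0 (via fail)
[22] read 'a'  n0⇒n0
[23] read 'a'  n0⇒n0
[24] read 'c'  n0⇒n7  ** P4@[24:24]
[25] read 'a'  n7⇒n11
[26] read 'b'  n11⇒n12
[27] read 'b'  n12⇒n14 (via fail)
[28] read 'b'  n14⇒n15
[29] read 'd'  n15⇒n16  ** P3@[26:29]
[30] read 'a'  n16⇒n0 (via fail)
[31] read 'b'  n0⇒n1
[32] read 'c'  n1⇒n18  ** P4@[32:32],P6@[31:32]
[33] read 'c'  n18⇒n7 (via fail)  ** P4@[33:33]

Matches: [[0,4],[2,5],[4,5],[7,4],[7,6],[10,4],[10,6],[12,4],[12,6],[13,1],[15,2],[15,4],[15,6],[17,4],[17,6],[18,1],[19,4],[24,4],[29,3],[32,4],[32,6],[33,4]]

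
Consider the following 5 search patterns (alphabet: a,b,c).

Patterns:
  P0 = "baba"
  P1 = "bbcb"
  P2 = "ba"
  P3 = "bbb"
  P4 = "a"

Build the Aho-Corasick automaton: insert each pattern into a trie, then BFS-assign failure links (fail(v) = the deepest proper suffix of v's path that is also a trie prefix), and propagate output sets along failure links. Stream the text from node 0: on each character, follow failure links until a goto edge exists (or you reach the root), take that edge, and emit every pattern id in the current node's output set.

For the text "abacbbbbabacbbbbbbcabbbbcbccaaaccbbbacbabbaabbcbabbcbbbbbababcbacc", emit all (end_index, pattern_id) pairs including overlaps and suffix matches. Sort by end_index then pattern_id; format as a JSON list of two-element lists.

Construct AC machine:
Trie (insert patterns):
  n0 'ε': a→9 b→1
  n1 'b': a→2 b→5
  n2 'ba': b→3  [P2 ends]
  n3 'bab': a→4
  n4 'baba': ·  [P0 ends]
  n5 'bb': b→8 c→6
  n6 'bbc': b→7
  n7 'bbcb': ·  [P1 ends]
  n8 'bbb': ·  [P3 ends]
  n9 'a': ·  [P4 ends]

Failure links (BFS by depth):
  fail(1) 'b': from fail(0)=0 chase 'b': 0 ⇒ 0;  out=∅∪out(0)=∅
  fail(9) 'a': from fail(0)=0 chase 'a': 0 ⇒ 0;  out={4}∪out(0)={4}
  fail(2) 'ba': from fail(1)=0 chase 'a': 0 ⇒ 9;  out={2}∪out(9)={2,4}
  fail(5) 'bb': from fail(1)=0 chase 'b': 0 ⇒ 1;  out=∅∪out(1)=∅
  fail(3) 'bab': from fail(2)=9 chase 'b': 9→0 ⇒ 1;  out=∅∪out(1)=∅
  fail(6) 'bbc': from fail(5)=1 chase 'c': 1→0 ⇒ 0;  out=∅∪out(0)=∅
  fail(8) 'bbb': from fail(5)=1 chase 'b': 1 ⇒ 5;  out={3}∪out(5)={3}
  fail(4) 'baba': from fail(3)=1 chase 'a': 1 ⇒ 2;  out={0}∪out(2)={0,2,4}
  fail(7) 'bbcb': from fail(6)=0 chase 'b': 0 ⇒ 1;  out={1}∪out(1)={1}

Run:
[0] read 'a'  n0⇒n9  ** P4@[0:0]
[1] read 'b'  n9⇒n1 (fail-walked)
[2] read 'a'  n1⇒n2  ** P2@[1:2],P4@[2:2]
[3] read 'c'  n2⇒n0 (fail-walked)
[4] read 'b'  n0⇒n1
[5] read 'b'  n1⇒n5
[6] read 'b'  n5⇒n8  ** P3@[4:6]
[7] read 'b'  n8⇒n8 (fail-walked)  ** P3@[5:7]
[8] read 'a'  n8⇒n2 (fail-walked)  ** P2@[7:8],P4@[8:8]
[9] read 'b'  n2⇒n3
[10] read 'a'  n3⇒n4  ** P0@[7:10],P2@[9:10],P4@[10:10]
[11] read 'c'  n4⇒n0 (fail-walked)
[12] read 'b'  n0⇒n1
[13] read 'b'  n1⇒n5
[14] read 'b'  n5⇒n8  ** P3@[12:14]
[15] read 'b'  n8⇒n8 (fail-walked)  ** P3@[13:15]
[16] read 'b'  n8⇒n8 (fail-walked)  ** P3@[14:16]
[17] read 'b'  n8⇒n8 (fail-walked)  ** P3@[15:17]
[18] read 'c'  n8⇒n6 (fail-walked)
[19] read 'a'  n6⇒n9 (fail-walked)  ** P4@[19:19]
[20] read 'b'  n9⇒n1 (fail-walked)
[21] read 'b'  n1⇒n5
[22] read 'b'  n5⇒n8  ** P3@[20:22]
[23] read 'b'  n8⇒n8 (fail-walked)  ** P3@[21:23]
[24] read 'c'  n8⇒n6 (fail-walked)
[25] read 'b'  n6⇒n7  ** P1@[22:25]
[26] read 'c'  n7⇒n0 (fail-walked)
[27] read 'c'  n0⇒n0
[28] read 'a'  n0⇒n9  ** P4@[28:28]
[29] read 'a'  n9⇒n9 (fail-walked)  ** P4@[29:29]
[30] read 'a'  n9⇒n9 (fail-walked)  ** P4@[30:30]
[31] read 'c'  n9⇒n0 (fail-walked)
[32] read 'c'  n0⇒n0
[33] read 'b'  n0⇒n1
[34] read 'b'  n1⇒n5
[35] read 'b'  n5⇒n8  ** P3@[33:35]
[36] read 'a'  n8⇒n2 (fail-walked)  ** P2@[35:36],P4@[36:36]
[37] read 'c'  n2⇒n0 (fail-walked)
[38] read 'b'  n0⇒n1
[39] read 'a'  n1⇒n2  ** P2@[38:39],P4@[39:39]
[40] read 'b'  n2⇒n3
[41] read 'b'  n3⇒n5 (fail-walked)
[42] read 'a'  n5⇒n2 (fail-walked)  ** P2@[41:42],P4@[42:42]
[43] read 'a'  n2⇒n9 (fail-walked)  ** P4@[43:43]
[44] read 'b'  n9⇒n1 (fail-walked)
[45] read 'b'  n1⇒n5
[46] read 'c'  n5⇒n6
[47] read 'b'  n6⇒n7  ** P1@[44:47]
[48] read 'a'  n7⇒n2 (fail-walked)  ** P2@[47:48],P4@[48:48]
[49] read 'b'  n2⇒n3
[50] read 'b'  n3⇒n5 (fail-walked)
[51] read 'c'  n5⇒n6
[52] read 'b'  n6⇒n7  ** P1@[49:52]
[53] read 'b'  n7⇒n5 (fail-walked)
[54] read 'b'  n5⇒n8  ** P3@[52:54]
[55] read 'b'  n8⇒n8 (fail-walked)  ** P3@[53:55]
[56] read 'b'  n8⇒n8 (fail-walked)  ** P3@[54:56]
[57] read 'a'  n8⇒n2 (fail-walked)  ** P2@[56:57],P4@[57:57]
[58] read 'b'  n2⇒n3
[59] read 'a'  n3⇒n4  ** P0@[56:59],P2@[58:59],P4@[59:59]
[60] read 'b'  n4⇒n3 (fail-walked)
[61] read 'c'  n3⇒n0 (fail-walked)
[62] read 'b'  n0⇒n1
[63] read 'a'  n1⇒n2  ** P2@[62:63],P4@[63:63]
[64] read 'c'  n2⇒n0 (fail-walked)
[65] read 'c'  n0⇒n0

All matches (sorted): [[0,4],[2,2],[2,4],[6,3],[7,3],[8,2],[8,4],[10,0],[10,2],[10,4],[14,3],[15,3],[16,3],[17,3],[19,4],[22,3],[23,3],[25,1],[28,4],[29,4],[30,4],[35,3],[36,2],[36,4],[39,2],[39,4],[42,2],[42,4],[43,4],[47,1],[48,2],[48,4],[52,1],[54,3],[55,3],[56,3],[57,2],[57,4],[59,0],[59,2],[59,4],[63,2],[63,4]]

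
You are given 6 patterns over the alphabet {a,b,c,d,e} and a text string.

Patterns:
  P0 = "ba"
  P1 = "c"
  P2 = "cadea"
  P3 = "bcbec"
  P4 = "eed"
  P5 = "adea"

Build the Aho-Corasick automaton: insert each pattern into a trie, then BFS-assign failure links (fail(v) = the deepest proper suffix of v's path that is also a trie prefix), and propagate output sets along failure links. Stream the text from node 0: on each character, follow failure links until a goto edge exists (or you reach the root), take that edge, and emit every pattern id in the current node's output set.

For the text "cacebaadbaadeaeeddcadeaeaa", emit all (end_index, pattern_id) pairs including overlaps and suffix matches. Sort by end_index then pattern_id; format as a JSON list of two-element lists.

Build:
Trie nodes:
  0='ε' goto a→15 b→1 c→3 e→12
  1='b' goto a→2 c→8
  2='ba' goto ·  [P0 ends]
  3='c' goto a→4  [P1 ends]
  4='ca' goto d→5
  5='cad' goto e→6
  6='cade' goto a→7
  7='cadea' goto ·  [P2 ends]
  8='bc' goto b→9
  9='bcb' goto e→10
  10='bcbe' goto c→11
  11='bcbec' goto ·  [P3 ends]
  12='e' goto e→13
  13='ee' goto d→14
  14='eed' goto ·  [P4 ends]
  15='a' goto d→16
  16='ad' goto e→17
  17='ade' goto a→18
  18='adea' goto ·  [P5 ends]

BFS fail/out derivation:
  n1('b'): parent n0 fail=0; on 'b' 0 → fail=0;  out ∅∪∅=∅
  n3('c'): parent n0 fail=0; on 'c' 0 → fail=0;  out {1}∪∅={1}
  n12('e'): parent n0 fail=0; on 'e' 0 → fail=0;  out ∅∪∅=∅
  n15('a'): parent n0 fail=0; on 'a' 0 → fail=0;  out ∅∪∅=∅
  n2('ba'): parent n1 fail=0; on 'a' 0 → fail=15;  out {0}∪∅={0}
  n4('ca'): parent n3 fail=0; on 'a' 0 → fail=15;  out ∅∪∅=∅
  n8('bc'): parent n1 fail=0; on 'c' 0 → fail=3;  out ∅∪{1}={1}
  n13('ee'): parent n12 fail=0; on 'e' 0 → fail=12;  out ∅∪∅=∅
  n16('ad'): parent n15 fail=0; on 'd' 0 → fail=0;  out ∅∪∅=∅
  n5('cad'): parent n4 fail=15; on 'd' 15 → fail=16;  out ∅∪∅=∅
  n9('bcb'): parent n8 fail=3; on 'b' 3→0 → fail=1;  out ∅∪∅=∅
  n14('eed'): parent n13 fail=12; on 'd' 12→0 → fail=0;  out {4}∪∅={4}
  n17('ade'): parent n16 fail=0; on 'e' 0 → fail=12;  out ∅∪∅=∅
  n6('cade'): parent n5 fail=16; on 'e' 16 → fail=17;  out ∅∪∅=∅
  n10('bcbe'): parent n9 fail=1; on 'e' 1→0 → fail=12;  out ∅∪∅=∅
  n18('adea'): parent n17 fail=12; on 'a' 12→0 → fail=15;  out {5}∪∅={5}
  n7('cadea'): parent n6 fail=17; on 'a' 17 → fail=18;  out {2}∪{5}={2,5}
  n11('bcbec'): parent n10 fail=12; on 'c' 12→0 → fail=3;  out {3}∪{1}={1,3}

Scan:
i=0 'c': node 0→3  → match P1@[0:0]
i=1 'a': node 3→4
i=2 'c': node 4→3 (fail-walked)  → match P1@[2:2]
i=3 'e': node 3→12 (fail-walked)
i=4 'b': node 12→1 (fail-walked)
i=5 'a': node 1→2  → match P0@[4:5]
i=6 'a': node 2→15 (fail-walked)
i=7 'd': node 15→16
i=8 'b': node 16→1 (fail-walked)
i=9 'a': node 1→2  → match P0@[8:9]
i=10 'a': node 2→15 (fail-walked)
i=11 'd': node 15→16
i=12 'e': node 16→17
i=13 'a': node 17→18  → match P5@[10:13]
i=14 'e': node 18→12 (fail-walked)
i=15 'e': node 12→13
i=16 'd': node 13→14  → match P4@[14:16]
i=17 'd': node 14→0 (fail-walked)
i=18 'c': node 0→3  → match P1@[18:18]
i=19 'a': node 3→4
i=20 'd': node 4→5
i=21 'e': node 5→6
i=22 'a': node 6→7  → match P2@[18:22],P5@[19:22]
i=23 'e': node 7→12 (fail-walked)
i=24 'a': node 12→15 (fail-walked)
i=25 'a': node 15→15 (fail-walked)

Matches: [[0,1],[2,1],[5,0],[9,0],[13,5],[16,4],[18,1],[22,2],[22,5]]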